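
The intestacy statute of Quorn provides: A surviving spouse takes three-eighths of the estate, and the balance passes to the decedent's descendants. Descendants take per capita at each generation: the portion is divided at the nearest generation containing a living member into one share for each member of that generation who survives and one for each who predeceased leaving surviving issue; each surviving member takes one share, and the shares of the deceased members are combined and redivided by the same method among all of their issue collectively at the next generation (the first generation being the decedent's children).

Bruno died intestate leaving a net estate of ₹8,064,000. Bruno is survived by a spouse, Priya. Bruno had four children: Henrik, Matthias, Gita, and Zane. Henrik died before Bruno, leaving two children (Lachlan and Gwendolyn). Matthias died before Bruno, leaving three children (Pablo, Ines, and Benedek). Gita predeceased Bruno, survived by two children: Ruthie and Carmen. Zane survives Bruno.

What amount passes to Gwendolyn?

Priya takes three-eighths of ₹8,064,000 = ₹3,024,000. The remaining ₹5,040,000 passes to the descendants.
The descendants' portion (₹5,040,000) is divided at the children's generation into 4 shares of ₹1,260,000. Zane takes ₹1,260,000. The 3 shares of the deceased (Henrik, Matthias, and Gita) are combined into a pool of ₹3,780,000.
That pool (₹3,780,000) is divided at the grandchildren's generation equally among Lachlan, Gwendolyn, Pablo, Ines, Benedek, Ruthie, and Carmen: ₹540,000 each.

Gwendolyn receives ₹540,000.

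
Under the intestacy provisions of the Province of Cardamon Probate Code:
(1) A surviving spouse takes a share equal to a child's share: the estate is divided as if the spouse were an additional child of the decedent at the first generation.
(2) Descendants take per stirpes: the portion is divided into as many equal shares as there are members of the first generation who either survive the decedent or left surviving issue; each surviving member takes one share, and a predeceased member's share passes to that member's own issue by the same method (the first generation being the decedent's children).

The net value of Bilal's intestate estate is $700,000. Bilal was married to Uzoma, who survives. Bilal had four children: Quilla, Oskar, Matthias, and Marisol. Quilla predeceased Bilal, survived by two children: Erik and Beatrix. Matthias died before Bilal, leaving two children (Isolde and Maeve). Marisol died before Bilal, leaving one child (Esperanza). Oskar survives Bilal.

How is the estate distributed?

Uzoma: $140,000; Erik: $70,000; Beatrix: $70,000; Oskar: $140,000; Isolde: $70,000; Maeve: $70,000; Esperanza: $140,000

The spouse counts as an additional share at the children's level, so there are 5 primary shares of $140,000. Uzoma takes one such share ($140,000).
The children's combined portion ($560,000) is divided into 4 shares of $140,000: Oskar takes $140,000; Quilla's $140,000 share passes to Quilla's issue; Matthias's $140,000 share passes to Matthias's issue; Marisol's $140,000 share passes to Marisol's issue.
Quilla's share ($140,000) is divided into 2 shares of $70,000: Erik and Beatrix each take $70,000.
Matthias's share ($140,000) is divided into 2 shares of $70,000: Isolde and Maeve each take $70,000.
Marisol's share ($140,000) passes entirely to Esperanza.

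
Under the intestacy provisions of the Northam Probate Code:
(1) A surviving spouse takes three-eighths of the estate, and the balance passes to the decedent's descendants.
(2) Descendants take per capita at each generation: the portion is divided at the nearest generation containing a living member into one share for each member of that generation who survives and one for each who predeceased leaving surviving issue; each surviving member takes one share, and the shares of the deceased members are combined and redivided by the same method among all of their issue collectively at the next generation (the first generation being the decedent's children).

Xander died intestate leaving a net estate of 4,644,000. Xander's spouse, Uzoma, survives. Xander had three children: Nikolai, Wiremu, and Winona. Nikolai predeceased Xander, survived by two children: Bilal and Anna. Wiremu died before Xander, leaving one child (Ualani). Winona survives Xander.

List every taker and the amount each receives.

Uzoma: 1,741,500; Bilal: 645,000; Anna: 645,000; Ualani: 645,000; Winona: 967,500

Uzoma takes three-eighths of 4,644,000 = 1,741,500. The remaining 2,902,500 passes to the descendants.
The descendants' portion (2,902,500) is divided at the children's generation into 3 shares of 967,500. Winona takes 967,500. The 2 shares of the deceased (Nikolai and Wiremu) are combined into a pool of 1,935,000.
That pool (1,935,000) is divided at the grandchildren's generation equally among Bilal, Anna, and Ualani: 645,000 each.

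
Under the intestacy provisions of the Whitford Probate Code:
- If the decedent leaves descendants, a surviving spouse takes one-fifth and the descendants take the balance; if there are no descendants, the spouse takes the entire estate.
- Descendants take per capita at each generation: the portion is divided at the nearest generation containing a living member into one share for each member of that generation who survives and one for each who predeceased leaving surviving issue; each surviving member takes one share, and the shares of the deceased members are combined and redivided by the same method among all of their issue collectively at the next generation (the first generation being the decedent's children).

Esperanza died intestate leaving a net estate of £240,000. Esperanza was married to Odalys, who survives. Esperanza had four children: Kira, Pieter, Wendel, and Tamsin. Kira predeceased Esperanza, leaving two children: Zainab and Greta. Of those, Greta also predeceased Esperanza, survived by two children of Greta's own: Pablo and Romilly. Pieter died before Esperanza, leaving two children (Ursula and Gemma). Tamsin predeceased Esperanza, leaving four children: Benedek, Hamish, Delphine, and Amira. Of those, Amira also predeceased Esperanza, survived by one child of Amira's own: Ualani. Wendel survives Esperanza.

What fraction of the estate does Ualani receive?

Odalys takes one-fifth of £240,000 = £48,000. The remaining £192,000 passes to the descendants.
The descendants' portion (£192,000) is divided at the children's generation into 4 shares of £48,000. Wendel takes £48,000. The 3 shares of the deceased (Kira, Pieter, and Tamsin) are combined into a pool of £144,000.
That pool (£144,000) is divided at the grandchildren's generation into 8 shares of £18,000. Zainab, Ursula, Gemma, Benedek, Hamish, and Delphine each take £18,000. The 2 shares of the deceased (Greta and Amira) are combined into a pool of £36,000.
That pool (£36,000) is divided at the great-grandchildren's generation equally among Pablo, Romilly, and Ualani: £12,000 each.

Ualani receives 1/20 of the estate.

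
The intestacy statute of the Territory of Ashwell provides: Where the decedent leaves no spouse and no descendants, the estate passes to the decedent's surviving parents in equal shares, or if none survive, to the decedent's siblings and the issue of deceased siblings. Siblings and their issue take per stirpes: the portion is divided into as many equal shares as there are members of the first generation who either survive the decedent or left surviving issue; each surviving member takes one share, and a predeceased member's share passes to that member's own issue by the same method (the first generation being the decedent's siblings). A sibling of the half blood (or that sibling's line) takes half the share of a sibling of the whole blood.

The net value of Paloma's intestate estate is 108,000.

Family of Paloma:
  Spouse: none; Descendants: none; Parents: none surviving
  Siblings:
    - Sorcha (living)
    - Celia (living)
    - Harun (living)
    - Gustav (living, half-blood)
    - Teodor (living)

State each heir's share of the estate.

Sorcha: 24,000; Celia: 24,000; Harun: 24,000; Gustav: 12,000; Teodor: 24,000

The entire 108,000 passes to the siblings and their issue.
Counting each half-blood sibling's line as half a unit, there are 9/2 units in 108,000, so one unit is 24,000. Whole-blood lines (Sorcha, Celia, Harun, and Teodor) take 24,000 each; half-blood lines (Gustav) take 12,000 each.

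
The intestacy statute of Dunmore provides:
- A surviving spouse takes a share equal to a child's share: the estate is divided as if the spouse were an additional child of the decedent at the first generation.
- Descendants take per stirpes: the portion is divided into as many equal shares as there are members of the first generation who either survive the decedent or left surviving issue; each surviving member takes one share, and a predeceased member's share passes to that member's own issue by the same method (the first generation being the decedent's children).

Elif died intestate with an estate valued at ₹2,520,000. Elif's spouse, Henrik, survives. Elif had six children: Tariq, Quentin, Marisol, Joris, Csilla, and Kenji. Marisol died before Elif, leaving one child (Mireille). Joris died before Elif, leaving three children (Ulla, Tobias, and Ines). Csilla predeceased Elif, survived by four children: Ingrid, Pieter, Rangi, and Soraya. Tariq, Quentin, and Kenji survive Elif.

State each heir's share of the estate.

Henrik: ₹360,000; Tariq: ₹360,000; Quentin: ₹360,000; Mireille: ₹360,000; Ulla: ₹120,000; Tobias: ₹120,000; Ines: ₹120,000; Ingrid: ₹90,000; Pieter: ₹90,000; Rangi: ₹90,000; Soraya: ₹90,000; Kenji: ₹360,000

The spouse counts as an additional share at the children's level, so there are 7 primary shares of ₹360,000. Henrik takes one such share (₹360,000).
The children's combined portion (₹2,160,000) is divided into 6 shares of ₹360,000: Tariq, Quentin, and Kenji each take ₹360,000; Marisol's ₹360,000 share passes to Marisol's issue; Joris's ₹360,000 share passes to Joris's issue; Csilla's ₹360,000 share passes to Csilla's issue.
Marisol's share (₹360,000) passes entirely to Mireille.
Joris's share (₹360,000) is divided into 3 shares of ₹120,000: Ulla, Tobias, and Ines each take ₹120,000.
Csilla's share (₹360,000) is divided into 4 shares of ₹90,000: Ingrid, Pieter, Rangi, and Soraya each take ₹90,000.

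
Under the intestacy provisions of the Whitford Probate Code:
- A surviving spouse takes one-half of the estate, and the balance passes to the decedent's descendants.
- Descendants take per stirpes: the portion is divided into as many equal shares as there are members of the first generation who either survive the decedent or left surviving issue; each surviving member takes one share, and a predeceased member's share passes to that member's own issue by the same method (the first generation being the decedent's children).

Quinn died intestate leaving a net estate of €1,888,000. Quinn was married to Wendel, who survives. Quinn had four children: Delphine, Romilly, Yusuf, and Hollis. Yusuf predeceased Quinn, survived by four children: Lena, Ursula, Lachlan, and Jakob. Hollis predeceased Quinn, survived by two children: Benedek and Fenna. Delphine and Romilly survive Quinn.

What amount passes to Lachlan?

Wendel takes one-half of €1,888,000 = €944,000. The remaining €944,000 passes to the descendants.
The descendants' portion (€944,000) is divided into 4 shares of €236,000: Delphine and Romilly each take €236,000; Yusuf's €236,000 share passes to Yusuf's issue; Hollis's €236,000 share passes to Hollis's issue.
Yusuf's share (€236,000) is divided into 4 shares of €59,000: Lena, Ursula, Lachlan, and Jakob each take €59,000.
Hollis's share (€236,000) is divided into 2 shares of €118,000: Benedek and Fenna each take €118,000.

Lachlan receives €59,000.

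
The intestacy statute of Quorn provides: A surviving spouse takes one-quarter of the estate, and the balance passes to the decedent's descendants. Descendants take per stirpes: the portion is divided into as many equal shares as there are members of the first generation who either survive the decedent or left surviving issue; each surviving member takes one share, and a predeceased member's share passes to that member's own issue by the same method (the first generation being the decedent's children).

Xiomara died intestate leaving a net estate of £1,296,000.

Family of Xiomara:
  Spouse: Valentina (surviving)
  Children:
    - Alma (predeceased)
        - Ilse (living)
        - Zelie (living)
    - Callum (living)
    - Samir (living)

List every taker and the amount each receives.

Valentina takes one-quarter of £1,296,000 = £324,000. The remaining £972,000 passes to the descendants.
The descendants' portion (£972,000) is divided into 3 shares of £324,000: Callum and Samir each take £324,000; Alma's £324,000 share passes to Alma's issue.
Alma's share (£324,000) is divided into 2 shares of £162,000: Ilse and Zelie each take £162,000.

Valentina: £324,000; Ilse: £162,000; Zelie: £162,000; Callum: £324,000; Samir: £324,000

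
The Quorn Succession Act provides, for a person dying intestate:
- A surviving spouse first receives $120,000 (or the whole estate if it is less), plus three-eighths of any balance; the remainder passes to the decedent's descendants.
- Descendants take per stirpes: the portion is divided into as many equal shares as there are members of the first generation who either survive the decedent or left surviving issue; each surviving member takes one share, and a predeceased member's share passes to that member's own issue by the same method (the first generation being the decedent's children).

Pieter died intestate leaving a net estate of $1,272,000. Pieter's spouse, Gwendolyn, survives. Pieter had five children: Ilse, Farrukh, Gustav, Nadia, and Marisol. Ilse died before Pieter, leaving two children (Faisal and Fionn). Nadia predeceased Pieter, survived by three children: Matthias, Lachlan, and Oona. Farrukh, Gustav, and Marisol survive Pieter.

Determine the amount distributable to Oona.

Gwendolyn first takes $120,000, leaving a balance of $1,152,000. Gwendolyn then takes three-eighths of the balance ($432,000), for a total of $552,000. The remaining $720,000 passes to the descendants.
The descendants' portion ($720,000) is divided into 5 shares of $144,000: Farrukh, Gustav, and Marisol each take $144,000; Ilse's $144,000 share passes to Ilse's issue; Nadia's $144,000 share passes to Nadia's issue.
Ilse's share ($144,000) is divided into 2 shares of $72,000: Faisal and Fionn each take $72,000.
Nadia's share ($144,000) is divided into 3 shares of $48,000: Matthias, Lachlan, and Oona each take $48,000.

Oona receives $48,000.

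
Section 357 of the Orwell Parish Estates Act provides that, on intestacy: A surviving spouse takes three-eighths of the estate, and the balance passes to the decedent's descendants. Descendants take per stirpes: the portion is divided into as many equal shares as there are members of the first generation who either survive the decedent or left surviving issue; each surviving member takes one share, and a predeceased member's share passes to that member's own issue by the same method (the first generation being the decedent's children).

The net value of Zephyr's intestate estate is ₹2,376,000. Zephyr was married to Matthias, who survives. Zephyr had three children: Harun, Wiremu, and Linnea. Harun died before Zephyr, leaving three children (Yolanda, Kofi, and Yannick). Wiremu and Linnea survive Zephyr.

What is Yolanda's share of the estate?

Matthias takes three-eighths of ₹2,376,000 = ₹891,000. The remaining ₹1,485,000 passes to the descendants.
The descendants' portion (₹1,485,000) is divided into 3 shares of ₹495,000: Wiremu and Linnea each take ₹495,000; Harun's ₹495,000 share passes to Harun's issue.
Harun's share (₹495,000) is divided into 3 shares of ₹165,000: Yolanda, Kofi, and Yannick each take ₹165,000.

Yolanda receives ₹165,000.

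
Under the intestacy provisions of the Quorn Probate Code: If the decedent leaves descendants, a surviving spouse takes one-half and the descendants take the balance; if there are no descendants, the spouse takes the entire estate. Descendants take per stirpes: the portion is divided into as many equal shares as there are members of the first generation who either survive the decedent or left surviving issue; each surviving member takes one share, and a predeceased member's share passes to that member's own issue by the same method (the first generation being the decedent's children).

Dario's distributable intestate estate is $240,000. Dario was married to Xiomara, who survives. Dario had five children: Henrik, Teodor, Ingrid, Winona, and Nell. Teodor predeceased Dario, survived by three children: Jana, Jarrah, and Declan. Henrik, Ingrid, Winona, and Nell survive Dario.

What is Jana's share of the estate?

Xiomara takes one-half of $240,000 = $120,000. The remaining $120,000 passes to the descendants.
The descendants' portion ($120,000) is divided into 5 shares of $24,000: Henrik, Ingrid, Winona, and Nell each take $24,000; Teodor's $24,000 share passes to Teodor's issue.
Teodor's share ($24,000) is divided into 3 shares of $8,000: Jana, Jarrah, and Declan each take $8,000.

Jana receives $8,000.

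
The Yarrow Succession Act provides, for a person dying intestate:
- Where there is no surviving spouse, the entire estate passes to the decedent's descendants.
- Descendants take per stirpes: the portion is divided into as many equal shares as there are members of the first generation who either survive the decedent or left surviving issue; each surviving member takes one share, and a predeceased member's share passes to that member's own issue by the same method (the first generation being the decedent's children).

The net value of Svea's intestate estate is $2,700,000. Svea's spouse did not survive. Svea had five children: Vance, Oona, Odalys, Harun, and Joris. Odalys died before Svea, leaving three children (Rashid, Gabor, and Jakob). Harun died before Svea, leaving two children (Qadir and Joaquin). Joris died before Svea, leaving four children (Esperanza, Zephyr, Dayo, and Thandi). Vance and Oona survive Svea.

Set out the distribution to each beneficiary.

The entire $2,700,000 passes to the descendants.
That amount ($2,700,000) is divided into 5 shares of $540,000: Vance and Oona each take $540,000; Odalys's $540,000 share passes to Odalys's issue; Harun's $540,000 share passes to Harun's issue; Joris's $540,000 share passes to Joris's issue.
Odalys's share ($540,000) is divided into 3 shares of $180,000: Rashid, Gabor, and Jakob each take $180,000.
Harun's share ($540,000) is divided into 2 shares of $270,000: Qadir and Joaquin each take $270,000.
Joris's share ($540,000) is divided into 4 shares of $135,000: Esperanza, Zephyr, Dayo, and Thandi each take $135,000.

Vance: $540,000; Oona: $540,000; Rashid: $180,000; Gabor: $180,000; Jakob: $180,000; Qadir: $270,000; Joaquin: $270,000; Esperanza: $135,000; Zephyr: $135,000; Dayo: $135,000; Thandi: $135,000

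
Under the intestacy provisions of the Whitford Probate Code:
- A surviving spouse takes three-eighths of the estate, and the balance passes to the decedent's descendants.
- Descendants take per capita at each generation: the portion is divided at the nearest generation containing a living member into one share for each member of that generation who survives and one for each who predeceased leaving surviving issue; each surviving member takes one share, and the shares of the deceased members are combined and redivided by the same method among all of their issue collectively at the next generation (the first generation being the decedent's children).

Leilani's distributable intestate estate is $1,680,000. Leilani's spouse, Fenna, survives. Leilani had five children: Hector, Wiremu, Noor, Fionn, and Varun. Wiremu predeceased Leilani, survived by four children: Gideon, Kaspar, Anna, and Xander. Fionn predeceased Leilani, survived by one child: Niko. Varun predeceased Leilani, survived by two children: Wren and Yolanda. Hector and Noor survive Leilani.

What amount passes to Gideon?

Fenna takes three-eighths of $1,680,000 = $630,000. The remaining $1,050,000 passes to the descendants.
The descendants' portion ($1,050,000) is divided at the children's generation into 5 shares of $210,000. Hector and Noor each take $210,000. The 3 shares of the deceased (Wiremu, Fionn, and Varun) are combined into a pool of $630,000.
That pool ($630,000) is divided at the grandchildren's generation equally among Gideon, Kaspar, Anna, Xander, Niko, Wren, and Yolanda: $90,000 each.

Gideon receives $90,000.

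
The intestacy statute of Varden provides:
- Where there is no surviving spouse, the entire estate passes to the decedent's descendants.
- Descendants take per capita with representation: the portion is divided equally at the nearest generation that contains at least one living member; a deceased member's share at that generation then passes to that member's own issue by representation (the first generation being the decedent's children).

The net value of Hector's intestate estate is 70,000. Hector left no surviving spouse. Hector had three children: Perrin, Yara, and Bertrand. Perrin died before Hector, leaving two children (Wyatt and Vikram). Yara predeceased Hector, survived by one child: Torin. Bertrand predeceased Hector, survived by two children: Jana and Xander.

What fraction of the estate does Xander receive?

Xander receives 1/5 of the estate.

The entire 70,000 passes to the descendants.
No child survives, so the initial division is made at the grandchildren's generation.
That amount (70,000) is divided into 5 shares of 14,000: Wyatt, Vikram, Torin, Jana, and Xander each take 14,000.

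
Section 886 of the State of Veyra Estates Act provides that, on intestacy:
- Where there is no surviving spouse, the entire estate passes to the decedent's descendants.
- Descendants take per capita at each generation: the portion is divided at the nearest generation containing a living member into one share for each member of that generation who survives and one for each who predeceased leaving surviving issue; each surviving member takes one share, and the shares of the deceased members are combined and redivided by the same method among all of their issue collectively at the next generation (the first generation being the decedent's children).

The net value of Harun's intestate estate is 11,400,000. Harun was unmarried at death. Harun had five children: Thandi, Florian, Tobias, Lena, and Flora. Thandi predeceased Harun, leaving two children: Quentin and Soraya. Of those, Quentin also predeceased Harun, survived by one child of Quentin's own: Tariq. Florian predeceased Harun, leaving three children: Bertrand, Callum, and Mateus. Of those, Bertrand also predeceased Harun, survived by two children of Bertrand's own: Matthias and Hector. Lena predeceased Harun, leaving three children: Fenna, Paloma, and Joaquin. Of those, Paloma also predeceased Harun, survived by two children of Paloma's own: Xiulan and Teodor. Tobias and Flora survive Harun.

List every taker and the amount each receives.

Tariq: 513,000; Soraya: 855,000; Matthias: 513,000; Hector: 513,000; Callum: 855,000; Mateus: 855,000; Tobias: 2,280,000; Fenna: 855,000; Xiulan: 513,000; Teodor: 513,000; Joaquin: 855,000; Flora: 2,280,000

The entire 11,400,000 passes to the descendants.
That amount (11,400,000) is divided at the children's generation into 5 shares of 2,280,000. Tobias and Flora each take 2,280,000. The 3 shares of the deceased (Thandi, Florian, and Lena) are combined into a pool of 6,840,000.
That pool (6,840,000) is divided at the grandchildren's generation into 8 shares of 855,000. Soraya, Callum, Mateus, Fenna, and Joaquin each take 855,000. The 3 shares of the deceased (Quentin, Bertrand, and Paloma) are combined into a pool of 2,565,000.
That pool (2,565,000) is divided at the great-grandchildren's generation equally among Tariq, Matthias, Hector, Xiulan, and Teodor: 513,000 each.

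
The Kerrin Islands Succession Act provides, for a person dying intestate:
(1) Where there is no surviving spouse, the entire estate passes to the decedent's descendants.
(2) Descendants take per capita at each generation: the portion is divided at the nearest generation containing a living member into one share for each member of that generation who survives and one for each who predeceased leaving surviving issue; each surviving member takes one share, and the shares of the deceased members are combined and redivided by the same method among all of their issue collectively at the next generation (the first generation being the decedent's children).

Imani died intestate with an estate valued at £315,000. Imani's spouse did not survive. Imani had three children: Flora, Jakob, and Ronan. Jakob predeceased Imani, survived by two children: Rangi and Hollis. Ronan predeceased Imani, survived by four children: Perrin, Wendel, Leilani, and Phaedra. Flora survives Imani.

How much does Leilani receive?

The entire £315,000 passes to the descendants.
That amount (£315,000) is divided at the children's generation into 3 shares of £105,000. Flora takes £105,000. The 2 shares of the deceased (Jakob and Ronan) are combined into a pool of £210,000.
That pool (£210,000) is divided at the grandchildren's generation equally among Rangi, Hollis, Perrin, Wendel, Leilani, and Phaedra: £35,000 each.

Leilani receives £35,000.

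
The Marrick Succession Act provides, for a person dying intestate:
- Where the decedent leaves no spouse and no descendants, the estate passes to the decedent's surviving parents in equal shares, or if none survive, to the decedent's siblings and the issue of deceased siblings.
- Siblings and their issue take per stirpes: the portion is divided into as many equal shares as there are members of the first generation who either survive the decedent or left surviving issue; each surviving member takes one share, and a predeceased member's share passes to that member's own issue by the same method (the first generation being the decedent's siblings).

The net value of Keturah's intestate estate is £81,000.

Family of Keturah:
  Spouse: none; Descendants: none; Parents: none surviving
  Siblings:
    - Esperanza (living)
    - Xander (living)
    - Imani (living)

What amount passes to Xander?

Xander receives £27,000.

The entire £81,000 passes to the siblings and their issue.
That amount (£81,000) is divided into 3 shares of £27,000: Esperanza, Xander, and Imani each take £27,000.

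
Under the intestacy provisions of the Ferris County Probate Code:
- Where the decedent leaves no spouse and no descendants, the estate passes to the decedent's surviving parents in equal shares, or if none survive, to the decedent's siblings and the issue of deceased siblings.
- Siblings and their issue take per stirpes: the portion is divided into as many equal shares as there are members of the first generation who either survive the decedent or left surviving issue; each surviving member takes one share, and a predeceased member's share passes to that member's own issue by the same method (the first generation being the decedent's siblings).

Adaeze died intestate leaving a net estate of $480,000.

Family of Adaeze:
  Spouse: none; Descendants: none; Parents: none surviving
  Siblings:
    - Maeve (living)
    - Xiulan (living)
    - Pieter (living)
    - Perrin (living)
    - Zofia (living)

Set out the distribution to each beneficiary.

The entire $480,000 passes to the siblings and their issue.
That amount ($480,000) is divided into 5 shares of $96,000: Maeve, Xiulan, Pieter, Perrin, and Zofia each take $96,000.

Maeve: $96,000; Xiulan: $96,000; Pieter: $96,000; Perrin: $96,000; Zofia: $96,000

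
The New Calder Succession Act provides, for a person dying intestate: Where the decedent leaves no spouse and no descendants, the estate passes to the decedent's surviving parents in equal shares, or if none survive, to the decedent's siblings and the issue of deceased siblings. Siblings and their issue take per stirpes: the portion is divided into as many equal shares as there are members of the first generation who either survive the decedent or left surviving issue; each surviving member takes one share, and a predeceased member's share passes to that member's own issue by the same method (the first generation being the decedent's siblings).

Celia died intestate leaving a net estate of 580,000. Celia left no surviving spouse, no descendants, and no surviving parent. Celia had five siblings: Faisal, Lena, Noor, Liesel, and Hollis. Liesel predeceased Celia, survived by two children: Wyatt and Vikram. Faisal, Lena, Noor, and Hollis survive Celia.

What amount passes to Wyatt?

Wyatt receives 58,000.

The entire 580,000 passes to the siblings and their issue.
That amount (580,000) is divided into 5 shares of 116,000: Faisal, Lena, Noor, and Hollis each take 116,000; Liesel's 116,000 share passes to Liesel's issue.
Liesel's share (116,000) is divided into 2 shares of 58,000: Wyatt and Vikram each take 58,000.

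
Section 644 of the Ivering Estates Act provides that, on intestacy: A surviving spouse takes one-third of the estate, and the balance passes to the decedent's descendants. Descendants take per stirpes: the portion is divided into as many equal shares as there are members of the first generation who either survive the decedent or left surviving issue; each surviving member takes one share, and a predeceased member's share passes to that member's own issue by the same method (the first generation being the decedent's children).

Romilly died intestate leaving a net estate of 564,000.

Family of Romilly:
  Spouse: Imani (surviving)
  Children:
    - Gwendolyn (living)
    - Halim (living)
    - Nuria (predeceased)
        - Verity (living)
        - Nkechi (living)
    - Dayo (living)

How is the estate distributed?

Imani: 188,000; Gwendolyn: 94,000; Halim: 94,000; Verity: 47,000; Nkechi: 47,000; Dayo: 94,000

Imani takes one-third of 564,000 = 188,000. The remaining 376,000 passes to the descendants.
The descendants' portion (376,000) is divided into 4 shares of 94,000: Gwendolyn, Halim, and Dayo each take 94,000; Nuria's 94,000 share passes to Nuria's issue.
Nuria's share (94,000) is divided into 2 shares of 47,000: Verity and Nkechi each take 47,000.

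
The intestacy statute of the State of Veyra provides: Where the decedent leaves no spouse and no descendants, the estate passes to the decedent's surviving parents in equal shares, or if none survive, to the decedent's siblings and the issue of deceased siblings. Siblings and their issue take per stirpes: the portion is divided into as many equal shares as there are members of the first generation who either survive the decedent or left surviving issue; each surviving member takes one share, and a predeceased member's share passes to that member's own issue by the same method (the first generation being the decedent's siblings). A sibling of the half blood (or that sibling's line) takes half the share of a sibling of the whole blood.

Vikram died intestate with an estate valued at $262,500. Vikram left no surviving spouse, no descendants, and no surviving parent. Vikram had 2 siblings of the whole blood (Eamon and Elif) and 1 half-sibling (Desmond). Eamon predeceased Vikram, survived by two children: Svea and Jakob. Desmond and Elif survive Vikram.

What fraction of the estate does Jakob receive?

The entire $262,500 passes to the siblings and their issue.
Counting each half-blood sibling's line as half a unit, there are 5/2 units in $262,500, so one unit is $105,000. Whole-blood lines (Eamon and Elif) take $105,000 each; half-blood lines (Desmond) take $52,500 each.
Eamon's share ($105,000) is divided into 2 shares of $52,500: Svea and Jakob each take $52,500.

Jakob receives 1/5 of the estate.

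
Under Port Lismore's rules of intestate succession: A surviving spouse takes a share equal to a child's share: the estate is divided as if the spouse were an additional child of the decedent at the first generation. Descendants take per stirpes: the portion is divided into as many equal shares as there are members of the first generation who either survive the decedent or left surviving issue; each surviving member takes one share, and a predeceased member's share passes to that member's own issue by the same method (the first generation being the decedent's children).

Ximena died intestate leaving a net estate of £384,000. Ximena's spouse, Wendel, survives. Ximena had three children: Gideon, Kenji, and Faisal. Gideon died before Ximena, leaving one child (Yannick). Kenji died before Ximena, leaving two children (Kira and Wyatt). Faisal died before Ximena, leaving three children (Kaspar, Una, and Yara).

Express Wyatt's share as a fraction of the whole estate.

The spouse counts as an additional share at the children's level, so there are 4 primary shares of £96,000. Wendel takes one such share (£96,000).
The children's combined portion (£288,000) is divided into 3 shares of £96,000: Gideon's £96,000 share passes to Gideon's issue; Kenji's £96,000 share passes to Kenji's issue; Faisal's £96,000 share passes to Faisal's issue.
Gideon's share (£96,000) passes entirely to Yannick.
Kenji's share (£96,000) is divided into 2 shares of £48,000: Kira and Wyatt each take £48,000.
Faisal's share (£96,000) is divided into 3 shares of £32,000: Kaspar, Una, and Yara each take £32,000.

Wyatt receives 1/8 of the estate.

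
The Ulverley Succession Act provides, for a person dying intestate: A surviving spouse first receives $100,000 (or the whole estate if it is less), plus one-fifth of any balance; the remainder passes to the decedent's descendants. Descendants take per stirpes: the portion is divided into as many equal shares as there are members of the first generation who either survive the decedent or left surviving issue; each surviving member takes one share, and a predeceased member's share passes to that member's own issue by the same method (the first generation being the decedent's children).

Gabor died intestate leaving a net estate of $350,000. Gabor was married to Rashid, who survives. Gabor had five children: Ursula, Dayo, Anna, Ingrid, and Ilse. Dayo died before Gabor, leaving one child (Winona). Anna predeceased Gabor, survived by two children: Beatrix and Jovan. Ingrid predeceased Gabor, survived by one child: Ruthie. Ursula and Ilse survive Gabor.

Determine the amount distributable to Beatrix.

Rashid first takes $100,000, leaving a balance of $250,000. Rashid then takes one-fifth of the balance ($50,000), for a total of $150,000. The remaining $200,000 passes to the descendants.
The descendants' portion ($200,000) is divided into 5 shares of $40,000: Ursula and Ilse each take $40,000; Dayo's $40,000 share passes to Dayo's issue; Anna's $40,000 share passes to Anna's issue; Ingrid's $40,000 share passes to Ingrid's issue.
Dayo's share ($40,000) passes entirely to Winona.
Anna's share ($40,000) is divided into 2 shares of $20,000: Beatrix and Jovan each take $20,000.
Ingrid's share ($40,000) passes entirely to Ruthie.

Beatrix receives $20,000.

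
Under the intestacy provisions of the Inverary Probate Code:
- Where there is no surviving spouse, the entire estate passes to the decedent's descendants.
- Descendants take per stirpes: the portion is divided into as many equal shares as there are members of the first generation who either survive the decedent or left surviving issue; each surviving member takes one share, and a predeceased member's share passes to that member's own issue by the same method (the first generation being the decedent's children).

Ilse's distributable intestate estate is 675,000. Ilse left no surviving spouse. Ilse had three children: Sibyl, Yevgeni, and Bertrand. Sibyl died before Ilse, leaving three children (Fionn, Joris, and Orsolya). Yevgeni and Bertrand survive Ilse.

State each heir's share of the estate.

Fionn: 75,000; Joris: 75,000; Orsolya: 75,000; Yevgeni: 225,000; Bertrand: 225,000

The entire 675,000 passes to the descendants.
That amount (675,000) is divided into 3 shares of 225,000: Yevgeni and Bertrand each take 225,000; Sibyl's 225,000 share passes to Sibyl's issue.
Sibyl's share (225,000) is divided into 3 shares of 75,000: Fionn, Joris, and Orsolya each take 75,000.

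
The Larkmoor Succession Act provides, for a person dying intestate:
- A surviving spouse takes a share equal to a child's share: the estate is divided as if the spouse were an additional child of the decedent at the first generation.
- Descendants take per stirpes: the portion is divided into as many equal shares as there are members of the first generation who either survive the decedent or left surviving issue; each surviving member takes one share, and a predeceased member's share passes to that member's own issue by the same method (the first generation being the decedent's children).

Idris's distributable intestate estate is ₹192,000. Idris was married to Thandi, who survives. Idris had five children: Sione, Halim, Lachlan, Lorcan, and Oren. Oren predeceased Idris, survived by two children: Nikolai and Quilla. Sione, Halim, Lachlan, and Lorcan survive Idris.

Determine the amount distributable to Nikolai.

The spouse counts as an additional share at the children's level, so there are 6 primary shares of ₹32,000. Thandi takes one such share (₹32,000).
The children's combined portion (₹160,000) is divided into 5 shares of ₹32,000: Sione, Halim, Lachlan, and Lorcan each take ₹32,000; Oren's ₹32,000 share passes to Oren's issue.
Oren's share (₹32,000) is divided into 2 shares of ₹16,000: Nikolai and Quilla each take ₹16,000.

Nikolai receives ₹16,000.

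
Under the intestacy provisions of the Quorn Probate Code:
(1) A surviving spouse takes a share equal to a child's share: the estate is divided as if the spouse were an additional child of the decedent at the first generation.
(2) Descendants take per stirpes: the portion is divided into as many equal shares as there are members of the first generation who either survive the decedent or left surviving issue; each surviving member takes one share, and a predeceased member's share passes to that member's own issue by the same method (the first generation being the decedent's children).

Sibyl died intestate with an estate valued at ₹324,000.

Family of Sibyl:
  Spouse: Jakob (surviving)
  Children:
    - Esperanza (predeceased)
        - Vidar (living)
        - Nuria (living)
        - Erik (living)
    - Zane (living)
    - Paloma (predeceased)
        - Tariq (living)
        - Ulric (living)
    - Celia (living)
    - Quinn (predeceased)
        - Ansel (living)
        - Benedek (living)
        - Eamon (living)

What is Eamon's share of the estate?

Eamon receives ₹18,000.

The spouse counts as an additional share at the children's level, so there are 6 primary shares of ₹54,000. Jakob takes one such share (₹54,000).
The children's combined portion (₹270,000) is divided into 5 shares of ₹54,000: Zane and Celia each take ₹54,000; Esperanza's ₹54,000 share passes to Esperanza's issue; Paloma's ₹54,000 share passes to Paloma's issue; Quinn's ₹54,000 share passes to Quinn's issue.
Esperanza's share (₹54,000) is divided into 3 shares of ₹18,000: Vidar, Nuria, and Erik each take ₹18,000.
Paloma's share (₹54,000) is divided into 2 shares of ₹27,000: Tariq and Ulric each take ₹27,000.
Quinn's share (₹54,000) is divided into 3 shares of ₹18,000: Ansel, Benedek, and Eamon each take ₹18,000.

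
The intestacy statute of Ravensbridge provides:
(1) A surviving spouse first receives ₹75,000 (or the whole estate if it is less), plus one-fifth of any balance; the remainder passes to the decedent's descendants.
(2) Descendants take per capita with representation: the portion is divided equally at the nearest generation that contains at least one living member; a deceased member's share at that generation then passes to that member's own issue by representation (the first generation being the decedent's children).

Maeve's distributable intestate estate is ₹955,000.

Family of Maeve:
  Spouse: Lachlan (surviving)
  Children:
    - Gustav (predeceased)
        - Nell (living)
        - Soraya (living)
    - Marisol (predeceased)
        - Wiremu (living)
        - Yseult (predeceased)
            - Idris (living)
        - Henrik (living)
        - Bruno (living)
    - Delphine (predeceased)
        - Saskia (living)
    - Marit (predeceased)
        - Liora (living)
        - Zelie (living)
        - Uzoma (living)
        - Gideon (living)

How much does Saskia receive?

Saskia receives ₹64,000.

Lachlan first takes ₹75,000, leaving a balance of ₹880,000. Lachlan then takes one-fifth of the balance (₹176,000), for a total of ₹251,000. The remaining ₹704,000 passes to the descendants.
No child survives, so the initial division is made at the grandchildren's generation.
The descendants' portion (₹704,000) is divided into 11 shares of ₹64,000: Nell, Soraya, Wiremu, Henrik, Bruno, Saskia, Liora, Zelie, Uzoma, and Gideon each take ₹64,000; Yseult's ₹64,000 share passes to Yseult's issue.
Yseult's share (₹64,000) passes entirely to Idris.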